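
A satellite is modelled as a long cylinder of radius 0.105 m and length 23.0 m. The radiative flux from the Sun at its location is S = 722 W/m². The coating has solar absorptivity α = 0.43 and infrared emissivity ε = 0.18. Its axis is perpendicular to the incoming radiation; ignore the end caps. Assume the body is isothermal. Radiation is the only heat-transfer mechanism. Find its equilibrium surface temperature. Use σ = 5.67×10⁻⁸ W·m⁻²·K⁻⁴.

At equilibrium, absorbed power = emitted power.
Absorbing cross-section = 2rL = 4.830 m²; emitting surface = 2πrL = 15.17 m² (ratio π).
αS·A_cross = εσ·A_surf·T⁴  ⇒  T⁴ = αS/(ε·πσ).
T⁴ = 0.430·722/(0.18·π·5.67×10⁻⁸) = 9.683×10⁹ K⁴.
T = (9.683×10⁹)^(1/4).

T ≈ 314 K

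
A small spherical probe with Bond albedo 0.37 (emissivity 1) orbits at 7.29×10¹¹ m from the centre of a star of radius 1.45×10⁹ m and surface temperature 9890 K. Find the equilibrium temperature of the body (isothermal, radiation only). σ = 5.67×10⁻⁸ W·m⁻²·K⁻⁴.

T ≈ 278 K

The star's surface emits σT_*⁴; at distance d the flux is S = σT_*⁴(R_*/d)².
S = 5.67×10⁻⁸·(9890)⁴·(1.45×10⁹/7.29×10¹¹)² = 2146 W/m².
For an isothermal sphere T⁴ = (1−a)S/(4σ) = 5.961×10⁹ K⁴.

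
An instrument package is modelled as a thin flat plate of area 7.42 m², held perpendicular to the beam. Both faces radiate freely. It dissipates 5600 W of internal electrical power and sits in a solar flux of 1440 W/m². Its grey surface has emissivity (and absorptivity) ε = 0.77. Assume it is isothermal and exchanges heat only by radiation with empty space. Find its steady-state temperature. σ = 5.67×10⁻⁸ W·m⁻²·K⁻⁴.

At steady state, absorbed solar power + internal power = radiated power.
Absorbed: α·S·A_cross = 0.77·1440·7.420 = 8227 W (cross-section A).
Total input = 8227 + 5600 = 13830 W.
Radiated: εσ·A_surf·T⁴ with A_surf = 2A = 14.84 m².
T⁴ = 13830/(0.77·5.67×10⁻⁸·14.84) = 2.134×10¹⁰ K⁴.

T ≈ 382 K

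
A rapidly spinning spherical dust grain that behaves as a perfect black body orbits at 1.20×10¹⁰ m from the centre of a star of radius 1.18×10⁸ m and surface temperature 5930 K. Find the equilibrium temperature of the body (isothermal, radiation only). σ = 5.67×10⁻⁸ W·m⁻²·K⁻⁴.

T ≈ 416 K

The star's surface emits σT_*⁴; at distance d the flux is S = σT_*⁴(R_*/d)².
S = 5.67×10⁻⁸·(5930)⁴·(1.18×10⁸/1.20×10¹⁰)² = 6780 W/m².
For an isothermal sphere T⁴ = (1−a)S/(4σ) = 2.989×10¹⁰ K⁴.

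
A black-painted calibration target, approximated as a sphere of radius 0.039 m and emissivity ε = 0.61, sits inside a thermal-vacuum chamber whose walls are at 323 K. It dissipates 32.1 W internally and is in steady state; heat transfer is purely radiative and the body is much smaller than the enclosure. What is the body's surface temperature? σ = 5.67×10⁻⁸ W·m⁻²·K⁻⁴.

T ≈ 494 K

For a small grey body in a large enclosure, net radiated power = εσA(T⁴ − T_w⁴).
Steady state: P = εσA(T⁴ − T_w⁴) with A = 4πr² = 0.01911 m².
T⁴ = P/(εσA) + T_w⁴ = 32.1/(0.61·5.67×10⁻⁸·0.01911) + (323)⁴
    = 4.856×10¹⁰ + 1.088×10¹⁰ = 5.944×10¹⁰ K⁴.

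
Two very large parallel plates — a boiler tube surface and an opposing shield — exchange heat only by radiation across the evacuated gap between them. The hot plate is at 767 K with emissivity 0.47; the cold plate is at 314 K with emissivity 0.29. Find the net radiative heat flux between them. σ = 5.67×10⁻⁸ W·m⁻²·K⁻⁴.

For two infinite grey parallel plates, q = σ(T₁⁴ − T₂⁴)/(1/ε₁ + 1/ε₂ − 1).
T₁⁴ − T₂⁴ = 3.461×10¹¹ − 9.721×10⁹ = 3.364×10¹¹ K⁴.
1/ε₁ + 1/ε₂ − 1 = 2.128 + 3.448 − 1 = 4.576.
q = 5.67×10⁻⁸ × 3.364×10¹¹ / 4.576.

q ≈ 4170 W/m²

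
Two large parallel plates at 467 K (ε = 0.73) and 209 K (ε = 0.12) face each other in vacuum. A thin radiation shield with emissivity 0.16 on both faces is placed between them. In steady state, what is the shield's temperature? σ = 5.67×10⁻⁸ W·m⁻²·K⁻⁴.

T_s ≈ 425 K

In steady state the net flux on the hot side equals that on the cold side.
σ(T₁⁴−T_s⁴)/D₁ = σ(T_s⁴−T₂⁴)/D₂, with D₁ = 1/ε₁+1/ε_s−1 = 6.620, D₂ = 1/ε_s+1/ε₂−1 = 13.58.
Solve for T_s⁴: T_s⁴ = (D₂·T₁⁴ + D₁·T₂⁴)/(D₁+D₂) = 3.260×10¹⁰ K⁴.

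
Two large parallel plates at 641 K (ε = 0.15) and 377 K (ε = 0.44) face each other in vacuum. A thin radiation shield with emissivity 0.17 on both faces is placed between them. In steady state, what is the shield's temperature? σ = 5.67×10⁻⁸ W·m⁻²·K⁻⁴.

T_s ≈ 527 K

In steady state the net flux on the hot side equals that on the cold side.
σ(T₁⁴−T_s⁴)/D₁ = σ(T_s⁴−T₂⁴)/D₂, with D₁ = 1/ε₁+1/ε_s−1 = 11.55, D₂ = 1/ε_s+1/ε₂−1 = 7.155.
Solve for T_s⁴: T_s⁴ = (D₂·T₁⁴ + D₁·T₂⁴)/(D₁+D₂) = 7.705×10¹⁰ K⁴.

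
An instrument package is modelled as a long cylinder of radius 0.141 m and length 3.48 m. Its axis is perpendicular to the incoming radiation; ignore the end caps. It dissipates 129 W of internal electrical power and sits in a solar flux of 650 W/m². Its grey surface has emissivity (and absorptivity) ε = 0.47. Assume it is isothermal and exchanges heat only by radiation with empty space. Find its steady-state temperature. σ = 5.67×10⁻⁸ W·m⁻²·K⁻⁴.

T ≈ 269 K

At steady state, absorbed solar power + internal power = radiated power.
Absorbed: α·S·A_cross = 0.47·650·0.9814 = 299.8 W (cross-section 2rL).
Total input = 299.8 + 129 = 428.8 W.
Radiated: εσ·A_surf·T⁴ with A_surf = 2πrL = 3.083 m².
T⁴ = 428.8/(0.47·5.67×10⁻⁸·3.083) = 5.219×10⁹ K⁴.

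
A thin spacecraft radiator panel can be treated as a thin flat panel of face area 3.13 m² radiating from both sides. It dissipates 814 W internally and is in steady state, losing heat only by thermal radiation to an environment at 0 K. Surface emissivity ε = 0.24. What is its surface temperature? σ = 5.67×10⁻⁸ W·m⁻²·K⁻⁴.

T ≈ 313 K

Steady state: internal power = radiated power, P = εσA T⁴.
Radiating area A = 2·3.13 = 6.260 m².
T⁴ = P/(εσA) = 814/(0.24·5.67×10⁻⁸·6.260) = 9.556×10⁹ K⁴.
T = (9.556×10⁹)^(1/4).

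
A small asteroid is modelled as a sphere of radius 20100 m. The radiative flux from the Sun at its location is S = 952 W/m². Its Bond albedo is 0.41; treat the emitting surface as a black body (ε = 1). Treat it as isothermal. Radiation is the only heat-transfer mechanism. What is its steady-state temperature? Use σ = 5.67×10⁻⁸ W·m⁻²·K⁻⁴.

At equilibrium, absorbed power = emitted power.
Absorbing cross-section = πr² = 1.269×10⁹ m²; emitting surface = 4πr² = 5.077×10⁹ m² (ratio 4).
(1−a)S·A_cross = εσ·A_surf·T⁴  ⇒  T⁴ = (1−a)S/(4σ).
T⁴ = 0.590·952/(4·5.67×10⁻⁸) = 2.477×10⁹ K⁴.
T = (2.477×10⁹)^(1/4).

T ≈ 223 K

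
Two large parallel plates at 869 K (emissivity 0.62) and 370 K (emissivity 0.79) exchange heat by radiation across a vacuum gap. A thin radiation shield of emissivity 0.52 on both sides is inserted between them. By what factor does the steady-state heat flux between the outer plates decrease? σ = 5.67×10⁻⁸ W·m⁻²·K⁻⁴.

Without shield: q₀ = σΔ(T⁴)/(1/ε₁+1/ε₂−1) with denominator 1.879.
With shield the two gaps are in series; the resistances add: (1/ε₁+1/ε_s−1)+(1/ε_s+1/ε₂−1) = 2.536+2.189 = 4.725.
Heat-flux ratio q₀/q = 4.725/1.879.

factor ≈ 2.51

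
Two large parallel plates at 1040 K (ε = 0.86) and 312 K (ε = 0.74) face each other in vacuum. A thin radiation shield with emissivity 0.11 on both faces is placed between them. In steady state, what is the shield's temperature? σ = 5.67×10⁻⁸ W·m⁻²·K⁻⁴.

T_s ≈ 878 K

In steady state the net flux on the hot side equals that on the cold side.
σ(T₁⁴−T_s⁴)/D₁ = σ(T_s⁴−T₂⁴)/D₂, with D₁ = 1/ε₁+1/ε_s−1 = 9.254, D₂ = 1/ε_s+1/ε₂−1 = 9.442.
Solve for T_s⁴: T_s⁴ = (D₂·T₁⁴ + D₁·T₂⁴)/(D₁+D₂) = 5.955×10¹¹ K⁴.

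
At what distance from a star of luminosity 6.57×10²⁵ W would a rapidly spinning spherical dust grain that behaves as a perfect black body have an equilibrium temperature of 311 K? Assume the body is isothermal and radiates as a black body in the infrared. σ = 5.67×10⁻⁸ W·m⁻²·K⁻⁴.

d ≈ 4.96×10¹⁰ m

For an isothermal black-emitting sphere, (1−a)S·πr² = σ·4πr²·T⁴ ⇒ S = 4σT⁴/(1−a).
S = 4·5.67×10⁻⁸·(311)⁴/1.00 = 2122 W/m².
Flux falls as S = L/(4πd²), so d = √(L/(4πS)) = √(6.57×10²⁵/(4π·2122)).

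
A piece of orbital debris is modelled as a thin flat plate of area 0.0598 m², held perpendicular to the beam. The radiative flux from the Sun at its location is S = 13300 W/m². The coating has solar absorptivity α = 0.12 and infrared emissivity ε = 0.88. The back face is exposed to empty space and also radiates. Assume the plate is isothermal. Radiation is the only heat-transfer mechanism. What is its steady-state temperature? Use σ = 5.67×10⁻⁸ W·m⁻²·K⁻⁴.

At equilibrium, absorbed power = emitted power.
Absorbing cross-section = A = 0.05980 m²; emitting surface = 2A = 0.1196 m² (ratio 2).
αS·A_cross = εσ·A_surf·T⁴  ⇒  T⁴ = αS/(ε·2σ).
T⁴ = 0.120·13300/(0.88·2·5.67×10⁻⁸) = 1.599×10¹⁰ K⁴.
T = (1.599×10¹⁰)^(1/4).

T ≈ 356 K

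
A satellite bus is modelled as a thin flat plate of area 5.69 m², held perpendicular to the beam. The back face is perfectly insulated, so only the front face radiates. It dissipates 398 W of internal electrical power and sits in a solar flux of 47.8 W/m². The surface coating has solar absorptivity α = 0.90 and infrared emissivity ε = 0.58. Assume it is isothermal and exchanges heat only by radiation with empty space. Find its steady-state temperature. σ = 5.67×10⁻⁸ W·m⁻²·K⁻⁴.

At steady state, absorbed solar power + internal power = radiated power.
Absorbed: α·S·A_cross = 0.90·47.8·5.690 = 244.8 W (cross-section A).
Total input = 244.8 + 398 = 642.8 W.
Radiated: εσ·A_surf·T⁴ with A_surf = A = 5.690 m².
T⁴ = 642.8/(0.58·5.67×10⁻⁸·5.690) = 3.435×10⁹ K⁴.

T ≈ 242 K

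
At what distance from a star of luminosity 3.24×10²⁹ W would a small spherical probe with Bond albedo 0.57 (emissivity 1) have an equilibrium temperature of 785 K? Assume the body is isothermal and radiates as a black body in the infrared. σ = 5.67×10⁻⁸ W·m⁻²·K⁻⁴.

d ≈ 3.59×10¹¹ m

For an isothermal black-emitting sphere, (1−a)S·πr² = σ·4πr²·T⁴ ⇒ S = 4σT⁴/(1−a).
S = 4·5.67×10⁻⁸·(785)⁴/0.430 = 2.003×10⁵ W/m².
Flux falls as S = L/(4πd²), so d = √(L/(4πS)) = √(3.24×10²⁹/(4π·2.003×10⁵)).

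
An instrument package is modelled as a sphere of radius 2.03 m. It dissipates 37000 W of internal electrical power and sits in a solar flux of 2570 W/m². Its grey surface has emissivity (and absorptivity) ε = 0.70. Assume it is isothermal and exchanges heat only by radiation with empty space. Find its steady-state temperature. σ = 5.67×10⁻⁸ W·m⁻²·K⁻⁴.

At steady state, absorbed solar power + internal power = radiated power.
Absorbed: α·S·A_cross = 0.70·2570·12.95 = 23290 W (cross-section πr²).
Total input = 23290 + 37000 = 60290 W.
Radiated: εσ·A_surf·T⁴ with A_surf = 4πr² = 51.78 m².
T⁴ = 60290/(0.70·5.67×10⁻⁸·51.78) = 2.933×10¹⁰ K⁴.

T ≈ 414 K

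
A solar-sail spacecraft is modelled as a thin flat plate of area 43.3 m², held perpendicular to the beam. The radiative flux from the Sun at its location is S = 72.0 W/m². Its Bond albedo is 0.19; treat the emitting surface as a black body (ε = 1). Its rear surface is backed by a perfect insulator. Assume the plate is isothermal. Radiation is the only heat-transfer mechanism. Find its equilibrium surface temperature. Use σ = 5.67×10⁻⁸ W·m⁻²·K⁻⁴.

T ≈ 179 K

At equilibrium, absorbed power = emitted power.
Absorbing cross-section = A = 43.30 m²; emitting surface = A = 43.30 m² (ratio 1).
(1−a)S·A_cross = εσ·A_surf·T⁴  ⇒  T⁴ = (1−a)S/(1σ).
T⁴ = 0.810·72.0/(1·5.67×10⁻⁸) = 1.029×10⁹ K⁴.
T = (1.029×10⁹)^(1/4).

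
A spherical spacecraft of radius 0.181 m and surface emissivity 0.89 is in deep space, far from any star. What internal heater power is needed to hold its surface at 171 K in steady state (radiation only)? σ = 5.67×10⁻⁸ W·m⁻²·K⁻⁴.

P ≈ 17.8 W

P = εσ·4πr²·T⁴.
4πr² = 0.4117 m²; T⁴ = 8.550×10⁸ K⁴.
P = 0.89·5.67×10⁻⁸·0.4117·8.550×10⁸.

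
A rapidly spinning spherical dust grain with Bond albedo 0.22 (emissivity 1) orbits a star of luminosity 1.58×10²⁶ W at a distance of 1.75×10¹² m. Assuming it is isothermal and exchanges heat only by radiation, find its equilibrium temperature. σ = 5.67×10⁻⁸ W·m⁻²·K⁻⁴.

T ≈ 61.3 K

First find the stellar flux at distance d: S = L/(4πd²) = 1.58×10²⁶/(4π·(1.75×10¹²)²) = 4.106 W/m².
For an isothermal sphere, absorbed (1−a)S·πr² = emitted σ·4πr²·T⁴, so T⁴ = (1−a)S/(4σ).
T⁴ = 0.780·4.106/(4·5.67×10⁻⁸) = 1.412×10⁷ K⁴.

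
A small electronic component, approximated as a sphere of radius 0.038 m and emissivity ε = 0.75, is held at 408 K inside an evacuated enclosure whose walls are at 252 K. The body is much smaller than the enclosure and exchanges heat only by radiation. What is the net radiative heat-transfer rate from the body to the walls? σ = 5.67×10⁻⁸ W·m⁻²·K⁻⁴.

P_net ≈ 18.3 W

For a small grey body in a large enclosure: P_net = εσA(T_body⁴ − T_wall⁴).
A = 4πr² = 0.01815 m²; T_body⁴ − T_wall⁴ = 2.771×10¹⁰ − 4.033×10⁹ = 2.368×10¹⁰ K⁴.
|P_net| = 0.75·5.67×10⁻⁸·0.01815·2.368×10¹⁰.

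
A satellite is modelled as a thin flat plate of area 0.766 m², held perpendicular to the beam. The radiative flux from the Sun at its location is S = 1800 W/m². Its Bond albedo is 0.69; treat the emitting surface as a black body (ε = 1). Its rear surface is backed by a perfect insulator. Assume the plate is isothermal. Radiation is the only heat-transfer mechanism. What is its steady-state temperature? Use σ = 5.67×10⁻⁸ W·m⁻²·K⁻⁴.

T ≈ 315 K

At equilibrium, absorbed power = emitted power.
Absorbing cross-section = A = 0.7660 m²; emitting surface = A = 0.7660 m² (ratio 1).
(1−a)S·A_cross = εσ·A_surf·T⁴  ⇒  T⁴ = (1−a)S/(1σ).
T⁴ = 0.310·1800/(1·5.67×10⁻⁸) = 9.841×10⁹ K⁴.
T = (9.841×10⁹)^(1/4).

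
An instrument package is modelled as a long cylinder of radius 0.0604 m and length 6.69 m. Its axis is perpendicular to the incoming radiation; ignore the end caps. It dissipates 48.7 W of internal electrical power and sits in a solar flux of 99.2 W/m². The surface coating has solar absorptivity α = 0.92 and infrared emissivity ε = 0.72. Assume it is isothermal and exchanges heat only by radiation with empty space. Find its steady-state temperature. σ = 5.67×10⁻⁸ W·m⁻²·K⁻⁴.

At steady state, absorbed solar power + internal power = radiated power.
Absorbed: α·S·A_cross = 0.92·99.2·0.8082 = 73.76 W (cross-section 2rL).
Total input = 73.76 + 48.7 = 122.5 W.
Radiated: εσ·A_surf·T⁴ with A_surf = 2πrL = 2.539 m².
T⁴ = 122.5/(0.72·5.67×10⁻⁸·2.539) = 1.181×10⁹ K⁴.

T ≈ 185 K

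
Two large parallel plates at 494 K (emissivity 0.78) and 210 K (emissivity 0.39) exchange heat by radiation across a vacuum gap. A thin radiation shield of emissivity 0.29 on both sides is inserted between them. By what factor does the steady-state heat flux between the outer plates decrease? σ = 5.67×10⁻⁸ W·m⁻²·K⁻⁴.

factor ≈ 3.07

Without shield: q₀ = σΔ(T⁴)/(1/ε₁+1/ε₂−1) with denominator 2.846.
With shield the two gaps are in series; the resistances add: (1/ε₁+1/ε_s−1)+(1/ε_s+1/ε₂−1) = 3.730+5.012 = 8.743.
Heat-flux ratio q₀/q = 8.743/2.846.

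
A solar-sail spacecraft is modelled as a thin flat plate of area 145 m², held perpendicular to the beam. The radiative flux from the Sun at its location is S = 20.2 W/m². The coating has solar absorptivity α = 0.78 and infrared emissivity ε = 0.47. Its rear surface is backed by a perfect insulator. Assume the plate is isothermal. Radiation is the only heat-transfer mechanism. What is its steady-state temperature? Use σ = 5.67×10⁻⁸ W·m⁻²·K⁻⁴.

T ≈ 156 K

At equilibrium, absorbed power = emitted power.
Absorbing cross-section = A = 145.0 m²; emitting surface = A = 145.0 m² (ratio 1).
αS·A_cross = εσ·A_surf·T⁴  ⇒  T⁴ = αS/(ε·1σ).
T⁴ = 0.780·20.2/(0.47·1·5.67×10⁻⁸) = 5.912×10⁸ K⁴.
T = (5.912×10⁸)^(1/4).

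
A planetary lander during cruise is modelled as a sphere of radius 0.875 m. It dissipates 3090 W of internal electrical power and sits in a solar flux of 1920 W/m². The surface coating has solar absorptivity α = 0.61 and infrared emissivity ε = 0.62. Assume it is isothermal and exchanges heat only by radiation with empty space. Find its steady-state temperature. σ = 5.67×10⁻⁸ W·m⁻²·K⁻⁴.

At steady state, absorbed solar power + internal power = radiated power.
Absorbed: α·S·A_cross = 0.61·1920·2.405 = 2817 W (cross-section πr²).
Total input = 2817 + 3090 = 5907 W.
Radiated: εσ·A_surf·T⁴ with A_surf = 4πr² = 9.621 m².
T⁴ = 5907/(0.62·5.67×10⁻⁸·9.621) = 1.747×10¹⁰ K⁴.

T ≈ 364 K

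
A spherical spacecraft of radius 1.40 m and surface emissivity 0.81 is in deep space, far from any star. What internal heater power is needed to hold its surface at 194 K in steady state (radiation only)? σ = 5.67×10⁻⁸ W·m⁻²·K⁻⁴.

P ≈ 1600 W

P = εσ·4πr²·T⁴.
4πr² = 24.63 m²; T⁴ = 1.416×10⁹ K⁴.
P = 0.81·5.67×10⁻⁸·24.63·1.416×10⁹.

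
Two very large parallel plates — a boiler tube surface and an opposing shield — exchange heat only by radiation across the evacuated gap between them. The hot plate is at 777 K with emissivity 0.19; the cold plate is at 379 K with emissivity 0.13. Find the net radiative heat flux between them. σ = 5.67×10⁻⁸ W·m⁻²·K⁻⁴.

For two infinite grey parallel plates, q = σ(T₁⁴ − T₂⁴)/(1/ε₁ + 1/ε₂ − 1).
T₁⁴ − T₂⁴ = 3.645×10¹¹ − 2.063×10¹⁰ = 3.439×10¹¹ K⁴.
1/ε₁ + 1/ε₂ − 1 = 5.263 + 7.692 − 1 = 11.96.
q = 5.67×10⁻⁸ × 3.439×10¹¹ / 11.96.

q ≈ 1630 W/m²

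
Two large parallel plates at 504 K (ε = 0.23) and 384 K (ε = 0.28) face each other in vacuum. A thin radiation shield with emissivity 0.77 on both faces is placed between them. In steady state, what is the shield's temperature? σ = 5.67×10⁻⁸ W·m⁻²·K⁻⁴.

T_s ≈ 450 K

In steady state the net flux on the hot side equals that on the cold side.
σ(T₁⁴−T_s⁴)/D₁ = σ(T_s⁴−T₂⁴)/D₂, with D₁ = 1/ε₁+1/ε_s−1 = 4.647, D₂ = 1/ε_s+1/ε₂−1 = 3.870.
Solve for T_s⁴: T_s⁴ = (D₂·T₁⁴ + D₁·T₂⁴)/(D₁+D₂) = 4.118×10¹⁰ K⁴.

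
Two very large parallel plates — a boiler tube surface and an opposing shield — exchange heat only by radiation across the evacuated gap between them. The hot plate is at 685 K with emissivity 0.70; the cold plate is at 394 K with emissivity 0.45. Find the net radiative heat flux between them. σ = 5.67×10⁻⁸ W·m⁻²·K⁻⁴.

q ≈ 4190 W/m²

For two infinite grey parallel plates, q = σ(T₁⁴ − T₂⁴)/(1/ε₁ + 1/ε₂ − 1).
T₁⁴ − T₂⁴ = 2.202×10¹¹ − 2.410×10¹⁰ = 1.961×10¹¹ K⁴.
1/ε₁ + 1/ε₂ − 1 = 1.429 + 2.222 − 1 = 2.651.
q = 5.67×10⁻⁸ × 1.961×10¹¹ / 2.651.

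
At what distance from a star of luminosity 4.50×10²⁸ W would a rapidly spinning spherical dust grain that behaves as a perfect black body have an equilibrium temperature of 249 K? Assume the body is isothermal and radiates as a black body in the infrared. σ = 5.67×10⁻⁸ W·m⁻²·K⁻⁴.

d ≈ 2.03×10¹² m

For an isothermal black-emitting sphere, (1−a)S·πr² = σ·4πr²·T⁴ ⇒ S = 4σT⁴/(1−a).
S = 4·5.67×10⁻⁸·(249)⁴/1.00 = 871.8 W/m².
Flux falls as S = L/(4πd²), so d = √(L/(4πS)) = √(4.50×10²⁸/(4π·871.8)).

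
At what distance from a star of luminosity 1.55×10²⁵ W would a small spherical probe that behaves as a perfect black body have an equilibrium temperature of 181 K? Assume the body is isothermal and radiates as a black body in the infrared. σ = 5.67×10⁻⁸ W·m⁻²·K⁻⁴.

For an isothermal black-emitting sphere, (1−a)S·πr² = σ·4πr²·T⁴ ⇒ S = 4σT⁴/(1−a).
S = 4·5.67×10⁻⁸·(181)⁴/1.00 = 243.4 W/m².
Flux falls as S = L/(4πd²), so d = √(L/(4πS)) = √(1.55×10²⁵/(4π·243.4)).

d ≈ 7.12×10¹⁰ m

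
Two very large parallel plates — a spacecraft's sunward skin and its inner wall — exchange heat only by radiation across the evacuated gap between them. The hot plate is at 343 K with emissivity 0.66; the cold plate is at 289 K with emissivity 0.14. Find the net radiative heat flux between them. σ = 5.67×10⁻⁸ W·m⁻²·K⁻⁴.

For two infinite grey parallel plates, q = σ(T₁⁴ − T₂⁴)/(1/ε₁ + 1/ε₂ − 1).
T₁⁴ − T₂⁴ = 1.384×10¹⁰ − 6.976×10⁹ = 6.866×10⁹ K⁴.
1/ε₁ + 1/ε₂ − 1 = 1.515 + 7.143 − 1 = 7.658.
q = 5.67×10⁻⁸ × 6.866×10⁹ / 7.658.

q ≈ 50.8 W/m²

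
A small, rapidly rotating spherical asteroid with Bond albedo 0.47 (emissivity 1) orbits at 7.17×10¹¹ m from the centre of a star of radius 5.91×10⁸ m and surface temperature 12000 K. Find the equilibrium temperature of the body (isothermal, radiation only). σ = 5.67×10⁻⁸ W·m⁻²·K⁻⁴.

The star's surface emits σT_*⁴; at distance d the flux is S = σT_*⁴(R_*/d)².
S = 5.67×10⁻⁸·(12000)⁴·(5.91×10⁸/7.17×10¹¹)² = 798.8 W/m².
For an isothermal sphere T⁴ = (1−a)S/(4σ) = 1.867×10⁹ K⁴.

T ≈ 208 K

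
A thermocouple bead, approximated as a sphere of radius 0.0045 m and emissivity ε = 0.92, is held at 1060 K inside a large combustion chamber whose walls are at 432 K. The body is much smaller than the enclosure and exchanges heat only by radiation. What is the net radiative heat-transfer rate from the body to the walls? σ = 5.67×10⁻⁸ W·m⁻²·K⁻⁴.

P_net ≈ 16.3 W

For a small grey body in a large enclosure: P_net = εσA(T_body⁴ − T_wall⁴).
A = 4πr² = 2.545×10⁻⁴ m²; T_body⁴ − T_wall⁴ = 1.262×10¹² − 3.483×10¹⁰ = 1.228×10¹² K⁴.
|P_net| = 0.92·5.67×10⁻⁸·2.545×10⁻⁴·1.228×10¹².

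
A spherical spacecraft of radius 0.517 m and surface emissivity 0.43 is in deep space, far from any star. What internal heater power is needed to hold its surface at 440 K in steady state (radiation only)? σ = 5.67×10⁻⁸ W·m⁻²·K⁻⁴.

P = εσ·4πr²·T⁴.
4πr² = 3.359 m²; T⁴ = 3.748×10¹⁰ K⁴.
P = 0.43·5.67×10⁻⁸·3.359·3.748×10¹⁰.

P ≈ 3070 W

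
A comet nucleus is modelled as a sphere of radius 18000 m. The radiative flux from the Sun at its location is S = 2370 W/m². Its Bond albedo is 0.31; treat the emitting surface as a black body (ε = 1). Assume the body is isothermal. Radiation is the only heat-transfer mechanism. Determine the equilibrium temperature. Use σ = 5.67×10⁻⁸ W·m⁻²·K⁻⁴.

T ≈ 291 K

At equilibrium, absorbed power = emitted power.
Absorbing cross-section = πr² = 1.018×10⁹ m²; emitting surface = 4πr² = 4.072×10⁹ m² (ratio 4).
(1−a)S·A_cross = εσ·A_surf·T⁴  ⇒  T⁴ = (1−a)S/(4σ).
T⁴ = 0.690·2370/(4·5.67×10⁻⁸) = 7.210×10⁹ K⁴.
T = (7.210×10⁹)^(1/4).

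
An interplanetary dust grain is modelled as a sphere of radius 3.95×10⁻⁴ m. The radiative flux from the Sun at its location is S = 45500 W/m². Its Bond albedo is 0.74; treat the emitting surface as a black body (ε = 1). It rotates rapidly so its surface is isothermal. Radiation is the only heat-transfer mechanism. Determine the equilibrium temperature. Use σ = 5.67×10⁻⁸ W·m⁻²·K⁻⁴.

T ≈ 478 K

At equilibrium, absorbed power = emitted power.
Absorbing cross-section = πr² = 4.902×10⁻⁷ m²; emitting surface = 4πr² = 1.961×10⁻⁶ m² (ratio 4).
(1−a)S·A_cross = εσ·A_surf·T⁴  ⇒  T⁴ = (1−a)S/(4σ).
T⁴ = 0.260·45500/(4·5.67×10⁻⁸) = 5.216×10¹⁰ K⁴.
T = (5.216×10¹⁰)^(1/4).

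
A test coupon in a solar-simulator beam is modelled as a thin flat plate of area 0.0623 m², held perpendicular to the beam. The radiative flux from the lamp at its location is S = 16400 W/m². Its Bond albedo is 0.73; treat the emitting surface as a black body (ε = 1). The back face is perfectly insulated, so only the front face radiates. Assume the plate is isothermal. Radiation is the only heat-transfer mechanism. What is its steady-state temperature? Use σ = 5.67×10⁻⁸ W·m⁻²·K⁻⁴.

T ≈ 529 K

At equilibrium, absorbed power = emitted power.
Absorbing cross-section = A = 0.06230 m²; emitting surface = A = 0.06230 m² (ratio 1).
(1−a)S·A_cross = εσ·A_surf·T⁴  ⇒  T⁴ = (1−a)S/(1σ).
T⁴ = 0.270·16400/(1·5.67×10⁻⁸) = 7.810×10¹⁰ K⁴.
T = (7.810×10¹⁰)^(1/4).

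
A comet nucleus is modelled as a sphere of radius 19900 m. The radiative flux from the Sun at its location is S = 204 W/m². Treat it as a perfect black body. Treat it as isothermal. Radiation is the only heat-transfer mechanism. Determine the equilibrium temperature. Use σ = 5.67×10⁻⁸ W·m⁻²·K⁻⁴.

T ≈ 173 K

At equilibrium, absorbed power = emitted power.
Absorbing cross-section = πr² = 1.244×10⁹ m²; emitting surface = 4πr² = 4.976×10⁹ m² (ratio 4).
S·A_cross = εσ·A_surf·T⁴  ⇒  T⁴ = S/(4σ).
T⁴ = 1.00·204/(4·5.67×10⁻⁸) = 8.995×10⁸ K⁴.
T = (8.995×10⁸)^(1/4).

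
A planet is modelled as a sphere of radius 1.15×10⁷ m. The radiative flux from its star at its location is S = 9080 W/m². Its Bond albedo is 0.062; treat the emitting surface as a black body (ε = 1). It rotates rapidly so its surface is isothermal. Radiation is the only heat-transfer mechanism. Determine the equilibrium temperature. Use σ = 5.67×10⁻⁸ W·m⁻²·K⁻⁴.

At equilibrium, absorbed power = emitted power.
Absorbing cross-section = πr² = 4.155×10¹⁴ m²; emitting surface = 4πr² = 1.662×10¹⁵ m² (ratio 4).
(1−a)S·A_cross = εσ·A_surf·T⁴  ⇒  T⁴ = (1−a)S/(4σ).
T⁴ = 0.938·9080/(4·5.67×10⁻⁸) = 3.755×10¹⁰ K⁴.
T = (3.755×10¹⁰)^(1/4).

T ≈ 440 K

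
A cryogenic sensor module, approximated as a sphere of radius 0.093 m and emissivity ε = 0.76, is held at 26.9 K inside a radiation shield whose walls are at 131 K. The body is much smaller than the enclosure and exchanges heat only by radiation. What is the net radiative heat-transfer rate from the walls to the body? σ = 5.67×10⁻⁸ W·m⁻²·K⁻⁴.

For a small grey body in a large enclosure: P_net = εσA(T_body⁴ − T_wall⁴).
A = 4πr² = 0.1087 m²; T_body⁴ − T_wall⁴ = 5.236×10⁵ − 2.945×10⁸ = -2.940×10⁸ K⁴.
|P_net| = 0.76·5.67×10⁻⁸·0.1087·2.940×10⁸.

P_net ≈ 1.38 W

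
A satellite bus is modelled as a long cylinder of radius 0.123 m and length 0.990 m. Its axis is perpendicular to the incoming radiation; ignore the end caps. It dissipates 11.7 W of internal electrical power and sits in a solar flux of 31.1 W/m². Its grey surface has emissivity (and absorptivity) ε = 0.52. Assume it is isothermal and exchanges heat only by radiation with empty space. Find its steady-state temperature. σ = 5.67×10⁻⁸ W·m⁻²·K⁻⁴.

T ≈ 162 K

At steady state, absorbed solar power + internal power = radiated power.
Absorbed: α·S·A_cross = 0.52·31.1·0.2435 = 3.939 W (cross-section 2rL).
Total input = 3.939 + 11.7 = 15.64 W.
Radiated: εσ·A_surf·T⁴ with A_surf = 2πrL = 0.7651 m².
T⁴ = 15.64/(0.52·5.67×10⁻⁸·0.7651) = 6.932×10⁸ K⁴.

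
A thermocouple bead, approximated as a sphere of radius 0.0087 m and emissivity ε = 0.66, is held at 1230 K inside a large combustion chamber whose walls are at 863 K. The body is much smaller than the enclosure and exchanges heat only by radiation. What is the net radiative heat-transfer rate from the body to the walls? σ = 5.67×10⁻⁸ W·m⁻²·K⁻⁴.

For a small grey body in a large enclosure: P_net = εσA(T_body⁴ − T_wall⁴).
A = 4πr² = 9.511×10⁻⁴ m²; T_body⁴ − T_wall⁴ = 2.289×10¹² − 5.547×10¹¹ = 1.734×10¹² K⁴.
|P_net| = 0.66·5.67×10⁻⁸·9.511×10⁻⁴·1.734×10¹².

P_net ≈ 61.7 W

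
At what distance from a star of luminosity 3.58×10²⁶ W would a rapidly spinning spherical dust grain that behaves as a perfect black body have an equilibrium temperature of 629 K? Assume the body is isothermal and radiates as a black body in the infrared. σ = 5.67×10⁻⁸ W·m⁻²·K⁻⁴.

d ≈ 2.83×10¹⁰ m

For an isothermal black-emitting sphere, (1−a)S·πr² = σ·4πr²·T⁴ ⇒ S = 4σT⁴/(1−a).
S = 4·5.67×10⁻⁸·(629)⁴/1.00 = 35500 W/m².
Flux falls as S = L/(4πd²), so d = √(L/(4πS)) = √(3.58×10²⁶/(4π·35500)).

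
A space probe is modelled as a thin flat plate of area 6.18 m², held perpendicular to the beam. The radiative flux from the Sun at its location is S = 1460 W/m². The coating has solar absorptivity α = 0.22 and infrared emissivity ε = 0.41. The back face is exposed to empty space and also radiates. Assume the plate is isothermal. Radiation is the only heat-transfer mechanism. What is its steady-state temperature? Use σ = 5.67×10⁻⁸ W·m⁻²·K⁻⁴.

At equilibrium, absorbed power = emitted power.
Absorbing cross-section = A = 6.180 m²; emitting surface = 2A = 12.36 m² (ratio 2).
αS·A_cross = εσ·A_surf·T⁴  ⇒  T⁴ = αS/(ε·2σ).
T⁴ = 0.220·1460/(0.41·2·5.67×10⁻⁸) = 6.908×10⁹ K⁴.
T = (6.908×10⁹)^(1/4).

T ≈ 288 K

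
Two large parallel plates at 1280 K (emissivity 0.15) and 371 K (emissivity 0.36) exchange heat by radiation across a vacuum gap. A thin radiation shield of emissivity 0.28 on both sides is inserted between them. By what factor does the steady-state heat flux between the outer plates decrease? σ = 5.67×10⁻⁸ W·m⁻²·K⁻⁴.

factor ≈ 1.73

Without shield: q₀ = σΔ(T⁴)/(1/ε₁+1/ε₂−1) with denominator 8.444.
With shield the two gaps are in series; the resistances add: (1/ε₁+1/ε_s−1)+(1/ε_s+1/ε₂−1) = 9.238+5.349 = 14.59.
Heat-flux ratio q₀/q = 14.59/8.444.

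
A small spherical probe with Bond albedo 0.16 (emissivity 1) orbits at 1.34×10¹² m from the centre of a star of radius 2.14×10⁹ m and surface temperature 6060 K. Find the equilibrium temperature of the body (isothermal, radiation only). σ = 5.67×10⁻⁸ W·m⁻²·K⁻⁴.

T ≈ 164 K

The star's surface emits σT_*⁴; at distance d the flux is S = σT_*⁴(R_*/d)².
S = 5.67×10⁻⁸·(6060)⁴·(2.14×10⁹/1.34×10¹²)² = 195.0 W/m².
For an isothermal sphere T⁴ = (1−a)S/(4σ) = 7.223×10⁸ K⁴.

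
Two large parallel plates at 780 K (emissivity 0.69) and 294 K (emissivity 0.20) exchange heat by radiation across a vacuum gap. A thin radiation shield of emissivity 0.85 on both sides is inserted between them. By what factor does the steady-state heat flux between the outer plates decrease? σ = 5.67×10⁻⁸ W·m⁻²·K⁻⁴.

Without shield: q₀ = σΔ(T⁴)/(1/ε₁+1/ε₂−1) with denominator 5.449.
With shield the two gaps are in series; the resistances add: (1/ε₁+1/ε_s−1)+(1/ε_s+1/ε₂−1) = 1.626+5.176 = 6.802.
Heat-flux ratio q₀/q = 6.802/5.449.

factor ≈ 1.25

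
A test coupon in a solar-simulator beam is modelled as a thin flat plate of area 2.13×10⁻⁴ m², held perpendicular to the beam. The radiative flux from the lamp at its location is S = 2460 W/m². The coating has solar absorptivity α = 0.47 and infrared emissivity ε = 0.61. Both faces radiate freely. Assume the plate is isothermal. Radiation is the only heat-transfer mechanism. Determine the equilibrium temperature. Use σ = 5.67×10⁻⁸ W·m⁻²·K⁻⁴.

T ≈ 360 K

At equilibrium, absorbed power = emitted power.
Absorbing cross-section = A = 2.130×10⁻⁴ m²; emitting surface = 2A = 4.260×10⁻⁴ m² (ratio 2).
αS·A_cross = εσ·A_surf·T⁴  ⇒  T⁴ = αS/(ε·2σ).
T⁴ = 0.470·2460/(0.61·2·5.67×10⁻⁸) = 1.671×10¹⁰ K⁴.
T = (1.671×10¹⁰)^(1/4).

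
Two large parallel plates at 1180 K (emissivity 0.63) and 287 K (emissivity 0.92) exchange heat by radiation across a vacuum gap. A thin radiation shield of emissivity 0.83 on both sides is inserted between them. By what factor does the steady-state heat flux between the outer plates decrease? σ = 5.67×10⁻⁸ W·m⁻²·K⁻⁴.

factor ≈ 1.84

Without shield: q₀ = σΔ(T⁴)/(1/ε₁+1/ε₂−1) with denominator 1.674.
With shield the two gaps are in series; the resistances add: (1/ε₁+1/ε_s−1)+(1/ε_s+1/ε₂−1) = 1.792+1.292 = 3.084.
Heat-flux ratio q₀/q = 3.084/1.674.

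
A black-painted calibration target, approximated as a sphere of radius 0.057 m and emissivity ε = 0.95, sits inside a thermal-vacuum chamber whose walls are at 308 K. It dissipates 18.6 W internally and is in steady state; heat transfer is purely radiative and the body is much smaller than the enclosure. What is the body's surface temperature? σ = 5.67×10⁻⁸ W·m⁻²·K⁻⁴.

For a small grey body in a large enclosure, net radiated power = εσA(T⁴ − T_w⁴).
Steady state: P = εσA(T⁴ − T_w⁴) with A = 4πr² = 0.04083 m².
T⁴ = P/(εσA) + T_w⁴ = 18.6/(0.95·5.67×10⁻⁸·0.04083) + (308)⁴
    = 8.458×10⁹ + 8.999×10⁹ = 1.746×10¹⁰ K⁴.

T ≈ 363 K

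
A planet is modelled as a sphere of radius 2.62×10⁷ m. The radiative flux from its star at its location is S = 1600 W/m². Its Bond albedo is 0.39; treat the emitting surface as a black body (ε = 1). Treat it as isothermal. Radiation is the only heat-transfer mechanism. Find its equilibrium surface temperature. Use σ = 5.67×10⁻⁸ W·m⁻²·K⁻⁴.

At equilibrium, absorbed power = emitted power.
Absorbing cross-section = πr² = 2.157×10¹⁵ m²; emitting surface = 4πr² = 8.626×10¹⁵ m² (ratio 4).
(1−a)S·A_cross = εσ·A_surf·T⁴  ⇒  T⁴ = (1−a)S/(4σ).
T⁴ = 0.610·1600/(4·5.67×10⁻⁸) = 4.303×10⁹ K⁴.
T = (4.303×10⁹)^(1/4).

T ≈ 256 K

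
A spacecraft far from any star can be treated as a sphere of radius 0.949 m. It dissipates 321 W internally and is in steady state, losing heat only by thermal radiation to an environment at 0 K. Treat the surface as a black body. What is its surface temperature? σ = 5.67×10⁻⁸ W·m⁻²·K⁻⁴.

T ≈ 150 K

Steady state: internal power = radiated power, P = εσA T⁴.
Radiating area A = 4πr² = 11.32 m².
T⁴ = P/(εσA) = 321/(1.0·5.67×10⁻⁸·11.32) = 5.002×10⁸ K⁴.
T = (5.002×10⁸)^(1/4).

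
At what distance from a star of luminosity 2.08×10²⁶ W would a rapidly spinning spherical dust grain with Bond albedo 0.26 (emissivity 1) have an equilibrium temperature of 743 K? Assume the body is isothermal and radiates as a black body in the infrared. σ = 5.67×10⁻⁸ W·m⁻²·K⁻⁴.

For an isothermal black-emitting sphere, (1−a)S·πr² = σ·4πr²·T⁴ ⇒ S = 4σT⁴/(1−a).
S = 4·5.67×10⁻⁸·(743)⁴/0.740 = 93400 W/m².
Flux falls as S = L/(4πd²), so d = √(L/(4πS)) = √(2.08×10²⁶/(4π·93400)).

d ≈ 1.33×10¹⁰ m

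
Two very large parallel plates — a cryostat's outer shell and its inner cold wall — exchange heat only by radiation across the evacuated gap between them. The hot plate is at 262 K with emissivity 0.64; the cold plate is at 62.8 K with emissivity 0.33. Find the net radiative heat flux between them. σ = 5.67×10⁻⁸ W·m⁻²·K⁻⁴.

q ≈ 74.1 W/m²

For two infinite grey parallel plates, q = σ(T₁⁴ − T₂⁴)/(1/ε₁ + 1/ε₂ − 1).
T₁⁴ − T₂⁴ = 4.712×10⁹ − 1.555×10⁷ = 4.696×10⁹ K⁴.
1/ε₁ + 1/ε₂ − 1 = 1.562 + 3.030 − 1 = 3.593.
q = 5.67×10⁻⁸ × 4.696×10⁹ / 3.593.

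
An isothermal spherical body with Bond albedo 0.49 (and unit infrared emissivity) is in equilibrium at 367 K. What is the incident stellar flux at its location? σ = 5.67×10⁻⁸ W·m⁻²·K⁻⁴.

S ≈ 8070 W/m²

(1−a)S·πr² = σ·4πr²·T⁴ ⇒ S = 4σT⁴/(1−a).
S = 4·5.67×10⁻⁸·1.814×10¹⁰/0.510.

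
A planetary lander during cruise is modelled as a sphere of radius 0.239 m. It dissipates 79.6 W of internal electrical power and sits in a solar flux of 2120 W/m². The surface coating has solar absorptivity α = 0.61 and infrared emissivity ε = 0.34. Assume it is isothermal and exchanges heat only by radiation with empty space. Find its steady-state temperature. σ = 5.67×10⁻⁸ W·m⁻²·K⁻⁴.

T ≈ 387 K

At steady state, absorbed solar power + internal power = radiated power.
Absorbed: α·S·A_cross = 0.61·2120·0.1795 = 232.1 W (cross-section πr²).
Total input = 232.1 + 79.6 = 311.7 W.
Radiated: εσ·A_surf·T⁴ with A_surf = 4πr² = 0.7178 m².
T⁴ = 311.7/(0.34·5.67×10⁻⁸·0.7178) = 2.252×10¹⁰ K⁴.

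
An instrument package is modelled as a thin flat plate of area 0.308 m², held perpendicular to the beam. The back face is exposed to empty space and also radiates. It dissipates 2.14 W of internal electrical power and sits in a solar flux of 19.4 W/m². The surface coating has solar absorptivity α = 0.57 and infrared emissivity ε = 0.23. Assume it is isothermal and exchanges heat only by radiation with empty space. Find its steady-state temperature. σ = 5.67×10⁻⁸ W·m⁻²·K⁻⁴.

T ≈ 162 K

At steady state, absorbed solar power + internal power = radiated power.
Absorbed: α·S·A_cross = 0.57·19.4·0.3080 = 3.406 W (cross-section A).
Total input = 3.406 + 2.14 = 5.546 W.
Radiated: εσ·A_surf·T⁴ with A_surf = 2A = 0.6160 m².
T⁴ = 5.546/(0.23·5.67×10⁻⁸·0.6160) = 6.904×10⁸ K⁴.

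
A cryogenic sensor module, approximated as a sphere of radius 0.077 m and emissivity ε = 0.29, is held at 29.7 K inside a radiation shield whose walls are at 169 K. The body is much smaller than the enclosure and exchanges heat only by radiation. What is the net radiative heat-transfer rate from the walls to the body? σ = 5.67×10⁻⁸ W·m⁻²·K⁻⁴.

For a small grey body in a large enclosure: P_net = εσA(T_body⁴ − T_wall⁴).
A = 4πr² = 0.07451 m²; T_body⁴ − T_wall⁴ = 7.781×10⁵ − 8.157×10⁸ = -8.150×10⁸ K⁴.
|P_net| = 0.29·5.67×10⁻⁸·0.07451·8.150×10⁸.

P_net ≈ 0.998 W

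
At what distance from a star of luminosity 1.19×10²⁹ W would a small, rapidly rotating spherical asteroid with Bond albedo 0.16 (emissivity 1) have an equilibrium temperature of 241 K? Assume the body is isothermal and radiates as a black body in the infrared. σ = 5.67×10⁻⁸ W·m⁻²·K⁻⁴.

d ≈ 3.22×10¹² m

For an isothermal black-emitting sphere, (1−a)S·πr² = σ·4πr²·T⁴ ⇒ S = 4σT⁴/(1−a).
S = 4·5.67×10⁻⁸·(241)⁴/0.840 = 910.8 W/m².
Flux falls as S = L/(4πd²), so d = √(L/(4πS)) = √(1.19×10²⁹/(4π·910.8)).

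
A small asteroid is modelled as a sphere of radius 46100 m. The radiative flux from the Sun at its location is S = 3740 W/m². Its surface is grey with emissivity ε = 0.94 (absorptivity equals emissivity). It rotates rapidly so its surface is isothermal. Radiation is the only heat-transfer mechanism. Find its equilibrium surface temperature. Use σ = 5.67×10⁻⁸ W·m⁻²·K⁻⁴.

At equilibrium, absorbed power = emitted power.
Absorbing cross-section = πr² = 6.677×10⁹ m²; emitting surface = 4πr² = 2.671×10¹⁰ m² (ratio 4).
εS·A_cross = εσ·A_surf·T⁴  ⇒  T⁴ = S/(4σ)   (ε cancels).
T⁴ = 3740/(4·5.67×10⁻⁸) = 1.649×10¹⁰ K⁴.
T = (1.649×10¹⁰)^(1/4).

T ≈ 358 K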